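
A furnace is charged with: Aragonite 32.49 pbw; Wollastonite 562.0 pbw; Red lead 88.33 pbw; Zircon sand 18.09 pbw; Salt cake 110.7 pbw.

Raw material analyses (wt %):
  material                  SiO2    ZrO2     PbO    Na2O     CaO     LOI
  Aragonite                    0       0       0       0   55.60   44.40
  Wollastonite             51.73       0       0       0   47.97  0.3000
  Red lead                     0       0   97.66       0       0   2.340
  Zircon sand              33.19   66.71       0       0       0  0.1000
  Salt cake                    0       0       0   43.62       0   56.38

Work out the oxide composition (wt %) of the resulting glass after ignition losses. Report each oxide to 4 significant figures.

The working math runs at full precision in all steps; values along the way appear, rounded to four significant figures, in the working; exactly one rounding lands on each reported figure. Derived quantities are recomputed from the weighed amounts per 731.0 pbw of glass in full float precision (net glass mass, totals, yield, the five compositions, ignition loss), exactly as shown in problem or answer.
Mass of each oxide from the mix:
  SiO2: 562.0·0.5173 + 18.09·0.3319 = 296.7 pbw
  ZrO2: 18.09·0.6671 = 12.07 pbw
  PbO: 88.33·0.9766 = 86.26 pbw
  Na2O: 110.7·0.4362 = 48.29 pbw
  CaO: 32.49·0.5560 + 562.0·0.4797 = 287.7 pbw
LOI: 32.49·0.4440 + 562.0·0.003000 + 88.33·0.02340 + 18.09·0.001000 + 110.7·0.5638 = 80.61 pbw
Glass mass = batch − LOI = 811.6 − 80.61 = 731.0 pbw (consistent with Σ oxide mass)
percent share: oxide ÷ glass, ×100

Glass mass = 731.0 pbw (batch 811.6 − LOI 80.61).
Composition: SiO2 40.59%, ZrO2 1.651%, PbO 11.80%, Na2O 6.606%, CaO 39.35%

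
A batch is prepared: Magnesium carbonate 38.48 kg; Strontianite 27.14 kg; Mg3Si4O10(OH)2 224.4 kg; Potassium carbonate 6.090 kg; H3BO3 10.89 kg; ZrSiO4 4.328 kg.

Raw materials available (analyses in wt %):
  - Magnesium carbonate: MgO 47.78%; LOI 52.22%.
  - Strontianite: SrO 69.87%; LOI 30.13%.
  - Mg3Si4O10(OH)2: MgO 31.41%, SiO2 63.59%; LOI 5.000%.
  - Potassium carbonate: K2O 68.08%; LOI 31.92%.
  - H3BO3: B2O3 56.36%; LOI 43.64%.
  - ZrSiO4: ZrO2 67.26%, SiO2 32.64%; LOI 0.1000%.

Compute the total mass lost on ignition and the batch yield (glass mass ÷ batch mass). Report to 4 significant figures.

LOI loss = 46.19 kg; glass = 265.1 kg; yield = 85.16%

In-progress results appear (rounded to four significant figures) as written. All arithmetic keeps exact precision throughout. Exactly one rounding is applied to every reported result. The derived quantities (ignition loss, glass mass, six oxide percentages, yield, totals) are re-derived from the batch weights on 265.1 kg of glass at exact precision, as they appear in either problem or answer.
Ignition loss by material:
  Magnesium carbonate: 38.48 × 0.5222 = 20.09 kg
  Strontianite: 27.14 × 0.3013 = 8.177 kg
  Mg3Si4O10(OH)2: 224.4 × 0.05000 = 11.22 kg
  Potassium carbonate: 6.090 × 0.3192 = 1.944 kg
  H3BO3: 10.89 × 0.4364 = 4.752 kg
  ZrSiO4: 4.328 × 0.001000 = 0.004328 kg
Total LOI = 46.19 kg
Glass = batch − LOI = 311.3 − 46.19 = 265.1 kg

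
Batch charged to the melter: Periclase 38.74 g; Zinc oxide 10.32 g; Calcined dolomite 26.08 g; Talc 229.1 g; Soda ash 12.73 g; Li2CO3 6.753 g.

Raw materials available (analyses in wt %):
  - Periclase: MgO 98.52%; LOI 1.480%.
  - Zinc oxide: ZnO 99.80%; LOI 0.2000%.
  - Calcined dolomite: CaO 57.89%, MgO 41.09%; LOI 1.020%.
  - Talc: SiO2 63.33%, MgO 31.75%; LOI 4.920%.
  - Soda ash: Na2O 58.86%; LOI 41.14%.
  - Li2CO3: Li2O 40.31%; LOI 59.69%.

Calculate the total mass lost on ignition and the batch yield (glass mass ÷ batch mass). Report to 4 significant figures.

LOI loss = 21.40 g; glass = 302.3 g; yield = 93.39%

Intermediates are shown rounded off to 4 significant digits as written. The working math runs at full float precision end to end. Every reported value takes a single rounding; derived quantities are computed from the weighed amounts for 302.3 g of glass at full float precision (net glass mass, yield, the totals, LOI, the six compositions) as given in problem or answer.
Per-material ignition loss:
  Periclase: 38.74 × 0.01480 = 0.5734 g
  Zinc oxide: 10.32 × 0.002000 = 0.02064 g
  Calcined dolomite: 26.08 × 0.01020 = 0.2660 g
  Talc: 229.1 × 0.04920 = 11.27 g
  Soda ash: 12.73 × 0.4114 = 5.237 g
  Li2CO3: 6.753 × 0.5969 = 4.031 g
Total LOI = 21.40 g
Glass = batch − LOI = 323.7 − 21.40 = 302.3 g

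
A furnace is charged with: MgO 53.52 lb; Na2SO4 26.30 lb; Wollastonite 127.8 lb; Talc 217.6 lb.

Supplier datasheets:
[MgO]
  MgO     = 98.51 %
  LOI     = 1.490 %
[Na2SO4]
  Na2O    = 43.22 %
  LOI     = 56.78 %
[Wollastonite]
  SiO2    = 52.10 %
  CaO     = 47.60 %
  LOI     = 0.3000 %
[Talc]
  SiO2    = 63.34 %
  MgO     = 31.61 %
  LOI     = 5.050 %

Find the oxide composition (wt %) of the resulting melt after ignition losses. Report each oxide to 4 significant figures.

Glass mass = 398.1 lb (batch 425.2 − LOI 27.10).
Composition: SiO2 51.34%, CaO 15.28%, Na2O 2.855%, MgO 30.52%

Values along the way are printed, with 4-significant-digit rounding, on the page; all internal work keeps full float precision all the way through — a single rounding produces each reported value. The derived quantities, including totals, net glass mass, the four compositions, the yield, LOI, are carried starting from the weights at 398.1 lb of glass in full precision, exactly as shown in the problem or answer text.
Oxide-by-oxide delivered mass:
  SiO2: 127.8·0.5210 + 217.6·0.6334 = 204.4 lb
  CaO: 127.8·0.4760 = 60.83 lb
  Na2O: 26.30·0.4322 = 11.37 lb
  MgO: 53.52·0.9851 + 217.6·0.3161 = 121.5 lb
LOI: 53.52·0.01490 + 26.30·0.5678 + 127.8·0.003000 + 217.6·0.05050 = 27.10 lb
Glass mass = batch − LOI = 425.2 − 27.10 = 398.1 lb (consistent with Σ oxide mass)
oxide / glass × 100 gives the wt %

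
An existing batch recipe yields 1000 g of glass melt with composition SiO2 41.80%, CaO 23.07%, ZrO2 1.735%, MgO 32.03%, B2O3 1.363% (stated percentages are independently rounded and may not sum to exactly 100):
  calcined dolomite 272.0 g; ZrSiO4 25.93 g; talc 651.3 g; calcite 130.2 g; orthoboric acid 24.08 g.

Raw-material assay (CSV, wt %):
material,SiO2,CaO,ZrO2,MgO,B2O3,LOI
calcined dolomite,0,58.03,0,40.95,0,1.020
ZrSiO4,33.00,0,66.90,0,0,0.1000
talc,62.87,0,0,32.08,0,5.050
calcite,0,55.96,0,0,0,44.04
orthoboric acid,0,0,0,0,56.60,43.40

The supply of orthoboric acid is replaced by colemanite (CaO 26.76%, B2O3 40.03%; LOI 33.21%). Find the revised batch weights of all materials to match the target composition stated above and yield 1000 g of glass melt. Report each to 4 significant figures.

Revised batch per 1000 g glass melt:
  calcined dolomite: 272.0 g
  ZrSiO4: 25.93 g
  talc: 651.3 g
  calcite: 113.9 g
  colemanite: 34.05 g
Total batch = 1097 g; LOI loss = 97.16 g

The whole derivation runs at full float precision end to end. Rounding to 4 significant figures governs each intermediate as displayed — every reported value takes exactly one rounding — all derived quantities are carried in exact precision (yield, five oxide percentages, LOI, totals, glass mass) starting from the weights at 1000 g of glass exactly as printed in problem or answer.
Oxide-by-oxide targets in 1000 g glass melt:
  SiO2: 41.80% × 1000 = 418.0 g
  CaO: 23.07% × 1000 = 230.7 g
  ZrO2: 1.735% × 1000 = 17.35 g
  MgO: 32.03% × 1000 = 320.3 g
  B2O3: 1.363% × 1000 = 13.63 g
Sums-versus-targets review on the weights just shown, per the basis as stated (target by target, the sums agree given rounding of the digits):
  SiO2: 25.93·0.3300 + 651.3·0.6287 = 418.0 g (target 418.0 g)
  CaO: 272.0·0.5803 + 113.9·0.5596 + 34.05·0.2676 = 230.7 g (target 230.7 g)
  ZrO2: 25.93·0.6690 = 17.35 g (target 17.35 g)
  MgO: 272.0·0.4095 + 651.3·0.3208 = 320.3 g (target 320.3 g)
  B2O3: 34.05·0.4003 = 13.63 g (target 13.63 g)
Glass-mass bookkeeping: total batch − LOI = 1000 g (the Σ of target masses is 1000 g; stated basis 1000 g — deltas are rounding alone).
Summing the batch: Σ batch = 1097 g; LOI loss = Σ batch·LOI = 97.16 g; yield, glass over the total, = 91.14%.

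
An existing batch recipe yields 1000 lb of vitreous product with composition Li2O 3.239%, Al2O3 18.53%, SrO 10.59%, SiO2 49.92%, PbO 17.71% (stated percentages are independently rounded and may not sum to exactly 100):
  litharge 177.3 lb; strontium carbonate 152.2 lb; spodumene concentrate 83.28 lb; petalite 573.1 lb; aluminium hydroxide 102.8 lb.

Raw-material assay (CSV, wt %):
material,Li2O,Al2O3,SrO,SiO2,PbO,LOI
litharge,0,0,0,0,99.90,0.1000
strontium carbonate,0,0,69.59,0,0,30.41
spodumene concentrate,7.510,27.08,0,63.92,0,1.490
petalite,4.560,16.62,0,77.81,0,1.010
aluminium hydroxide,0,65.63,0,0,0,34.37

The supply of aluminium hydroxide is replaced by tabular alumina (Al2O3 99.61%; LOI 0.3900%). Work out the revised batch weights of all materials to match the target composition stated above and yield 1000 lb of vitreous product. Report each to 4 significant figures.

Every computation maintains exact precision from first step to last. Working values appear with 4-significant-figure rounding on the page; every reported number receives exactly one rounding; derived quantities are recomputed in full float precision (net glass mass, ignition loss, the five compositions, totals, the yield) from the batch weights per 1000 lb of glass, as written in problem or answer.
Target masses of each oxide per 1000 lb vitreous product:
  Li2O: 3.239% × 1000 = 32.39 lb
  Al2O3: 18.53% × 1000 = 185.3 lb
  SrO: 10.59% × 1000 = 105.9 lb
  SiO2: 49.92% × 1000 = 499.2 lb
  PbO: 17.71% × 1000 = 177.1 lb
Checking each oxide sum using the reported weights, per the basis as stated (every target is met by its sum modulo rounding of the values):
  Li2O: 83.28·0.07510 + 573.1·0.04560 = 32.39 lb (target 32.39 lb)
  Al2O3: 83.28·0.2708 + 573.1·0.1662 + 67.75·0.9961 = 185.3 lb (target 185.3 lb)
  SrO: 152.2·0.6959 = 105.9 lb (target 105.9 lb)
  SiO2: 83.28·0.6392 + 573.1·0.7781 = 499.2 lb (target 499.2 lb)
  PbO: 177.3·0.9990 = 177.1 lb (target 177.1 lb)
Glass-mass closure: batch total minus LOI = 999.9 lb (per-oxide target masses sum to 999.9 lb; versus the stated basis of 1000 lb — any gap is answer rounding).
Total batch = Σ batch = 1054 lb; LOI loss = Σ batch·LOI = 53.75 lb; the yield ratio, glass ÷ batch: 94.90%.

Revised batch per 1000 lb vitreous product:
  litharge: 177.3 lb
  strontium carbonate: 152.2 lb
  spodumene concentrate: 83.28 lb
  petalite: 573.1 lb
  tabular alumina: 67.75 lb
Total batch = 1054 lb; LOI loss = 53.75 lb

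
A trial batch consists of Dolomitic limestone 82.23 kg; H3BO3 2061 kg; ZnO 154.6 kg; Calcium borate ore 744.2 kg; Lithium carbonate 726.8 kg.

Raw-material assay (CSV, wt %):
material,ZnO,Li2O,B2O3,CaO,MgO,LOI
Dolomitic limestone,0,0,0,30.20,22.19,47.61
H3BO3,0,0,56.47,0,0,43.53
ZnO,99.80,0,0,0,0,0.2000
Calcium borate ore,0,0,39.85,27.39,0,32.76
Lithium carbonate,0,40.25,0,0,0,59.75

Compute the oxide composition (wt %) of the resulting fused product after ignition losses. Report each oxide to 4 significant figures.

Values along the way are shown (rounded to 4 significant digits) alongside each step. Every computation holds full precision at all times. Every reported value includes exactly one rounding — derived quantities (the yield, five oxide percentages, totals, LOI, glass mass) are carried at exact precision from the weighed amounts on 2154 kg of glass exactly as shown in the question or the answer.
Mass of each oxide from the mix:
  ZnO: 154.6·0.9980 = 154.3 kg
  Li2O: 726.8·0.4025 = 292.5 kg
  B2O3: 2061·0.5647 + 744.2·0.3985 = 1460 kg
  CaO: 82.23·0.3020 + 744.2·0.2739 = 228.7 kg
  MgO: 82.23·0.2219 = 18.25 kg
LOI: 82.23·0.4761 + 2061·0.4353 + 154.6·0.002000 + 744.2·0.3276 + 726.8·0.5975 = 1615 kg
batch − LOI leaves glass = 3769 − 1615 = 2154 kg (the oxide masses sum to this)
wt % = oxide mass / glass mass × 100

Glass mass = 2154 kg (batch 3769 − LOI 1615).
Composition: ZnO 7.162%, Li2O 13.58%, B2O3 67.80%, CaO 10.62%, MgO 0.8471%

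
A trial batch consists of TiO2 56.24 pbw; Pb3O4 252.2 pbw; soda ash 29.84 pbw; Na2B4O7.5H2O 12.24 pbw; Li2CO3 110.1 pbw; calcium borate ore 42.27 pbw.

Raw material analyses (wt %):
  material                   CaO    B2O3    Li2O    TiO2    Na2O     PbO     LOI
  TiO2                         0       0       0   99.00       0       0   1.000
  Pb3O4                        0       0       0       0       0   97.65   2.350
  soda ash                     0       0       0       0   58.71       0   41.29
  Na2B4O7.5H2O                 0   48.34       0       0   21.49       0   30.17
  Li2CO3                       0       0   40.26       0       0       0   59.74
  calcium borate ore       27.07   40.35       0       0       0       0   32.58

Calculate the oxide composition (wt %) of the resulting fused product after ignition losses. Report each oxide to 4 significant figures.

Glass mass = 400.8 pbw (batch 502.9 − LOI 102.0).
Composition: CaO 2.855%, B2O3 5.731%, Li2O 11.06%, TiO2 13.89%, Na2O 5.027%, PbO 61.44%

Each numeric step maintains full precision in all steps — intermediates are printed, rounded to 4 significant digits, on the page — exactly one rounding lands on each reported value — derived quantities are re-derived starting from the weights for 400.8 pbw of glass in full float precision (six oxide percentages, totals, glass mass, yield, ignition loss) as given in the problem or answer text.
Per-oxide mass from batch:
  CaO: 42.27·0.2707 = 11.44 pbw
  B2O3: 12.24·0.4834 + 42.27·0.4035 = 22.97 pbw
  Li2O: 110.1·0.4026 = 44.33 pbw
  TiO2: 56.24·0.9900 = 55.68 pbw
  Na2O: 29.84·0.5871 + 12.24·0.2149 = 20.15 pbw
  PbO: 252.2·0.9765 = 246.3 pbw
LOI: 56.24·0.01000 + 252.2·0.02350 + 29.84·0.4129 + 12.24·0.3017 + 110.1·0.5974 + 42.27·0.3258 = 102.0 pbw
Net of LOI, the glass mass = 502.9 − 102.0 = 400.8 pbw (matching Σ of the oxides)
percent share: oxide ÷ glass, ×100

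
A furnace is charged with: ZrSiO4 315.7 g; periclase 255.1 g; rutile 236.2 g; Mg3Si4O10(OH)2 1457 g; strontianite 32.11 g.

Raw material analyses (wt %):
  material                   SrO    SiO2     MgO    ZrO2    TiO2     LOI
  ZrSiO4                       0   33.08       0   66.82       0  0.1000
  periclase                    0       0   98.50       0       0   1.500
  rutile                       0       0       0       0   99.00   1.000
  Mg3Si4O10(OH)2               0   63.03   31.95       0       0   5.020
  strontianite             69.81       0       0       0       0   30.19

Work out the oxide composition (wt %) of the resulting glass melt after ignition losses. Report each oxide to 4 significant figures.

Glass mass = 2207 g (batch 2296 − LOI 89.34).
Composition: SrO 1.016%, SiO2 46.35%, MgO 32.48%, ZrO2 9.559%, TiO2 10.60%

Working values are rounded to four significant digits wherever printed. The working math holds exact precision in all steps — every reported value takes a single rounding. The derived quantities (ignition loss, totals, glass mass, yield, five oxide percentages) are carried from the batch weights at 2207 g of glass in full float precision as they appear in question or answer.
Per-oxide mass from batch:
  SrO: 32.11·0.6981 = 22.42 g
  SiO2: 315.7·0.3308 + 1457·0.6303 = 1023 g
  MgO: 255.1·0.9850 + 1457·0.3195 = 716.8 g
  ZrO2: 315.7·0.6682 = 211.0 g
  TiO2: 236.2·0.9900 = 233.8 g
LOI: 315.7·0.001000 + 255.1·0.01500 + 236.2·0.01000 + 1457·0.05020 + 32.11·0.3019 = 89.34 g
batch − LOI leaves glass = 2296 − 89.34 = 2207 g (matching Σ of the oxides)
oxide / glass × 100 gives the wt %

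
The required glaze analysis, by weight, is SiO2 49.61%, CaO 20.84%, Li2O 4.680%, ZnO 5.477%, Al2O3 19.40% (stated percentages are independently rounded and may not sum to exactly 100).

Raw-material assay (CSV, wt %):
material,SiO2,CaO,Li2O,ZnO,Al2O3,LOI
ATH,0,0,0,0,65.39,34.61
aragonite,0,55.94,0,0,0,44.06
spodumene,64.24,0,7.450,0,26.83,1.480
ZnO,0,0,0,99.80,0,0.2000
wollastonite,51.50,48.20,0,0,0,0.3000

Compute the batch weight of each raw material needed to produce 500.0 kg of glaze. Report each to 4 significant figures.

Batch per 500.0 kg glaze:
  ATH: 19.47 kg
  aragonite: 108.8 kg
  spodumene: 314.1 kg
  ZnO: 27.44 kg
  wollastonite: 89.86 kg
Total batch = 559.7 kg; LOI loss = 59.65 kg; yield = 89.34%

The working math holds full precision from start to finish. Mid-chain values are printed rounded to 4 significant digits within the worked lines; each reported result carries a single rounding — the derived quantities, which include net glass mass, the totals, ignition loss, the yield, the five compositions, are re-derived in exact precision, as given in problem or answer, from the batch weights on 500.0 kg of glass.
Target oxide masses per 500.0 kg glaze:
  SiO2: 49.61% × 500.0 = 248.0 kg
  CaO: 20.84% × 500.0 = 104.2 kg
  Li2O: 4.680% × 500.0 = 23.40 kg
  ZnO: 5.477% × 500.0 = 27.38 kg
  Al2O3: 19.40% × 500.0 = 97.00 kg
Balance tally, oxide-wise, from the weights as reported, for the quoted basis mass (sums match the target masses exact up to rounding of places):
  SiO2: 314.1·0.6424 + 89.86·0.5150 = 248.1 kg (target 248.0 kg)
  CaO: 108.8·0.5594 + 89.86·0.4820 = 104.2 kg (target 104.2 kg)
  Li2O: 314.1·0.07450 = 23.40 kg (target 23.40 kg)
  ZnO: 27.44·0.9980 = 27.39 kg (target 27.38 kg)
  Al2O3: 19.47·0.6539 + 314.1·0.2683 = 97.00 kg (target 97.00 kg)
Consistency of the glass mass: total batch − LOI = 500.0 kg (per-oxide target masses sum to 500.0 kg; against the stated basis, 500.0 kg — differing by rounding only).
Adding the batch up: Σ batch = 559.7 kg; LOI removed, Σ of batch·LOI: 59.65 kg; yield = glass ÷ total batch = 89.34%.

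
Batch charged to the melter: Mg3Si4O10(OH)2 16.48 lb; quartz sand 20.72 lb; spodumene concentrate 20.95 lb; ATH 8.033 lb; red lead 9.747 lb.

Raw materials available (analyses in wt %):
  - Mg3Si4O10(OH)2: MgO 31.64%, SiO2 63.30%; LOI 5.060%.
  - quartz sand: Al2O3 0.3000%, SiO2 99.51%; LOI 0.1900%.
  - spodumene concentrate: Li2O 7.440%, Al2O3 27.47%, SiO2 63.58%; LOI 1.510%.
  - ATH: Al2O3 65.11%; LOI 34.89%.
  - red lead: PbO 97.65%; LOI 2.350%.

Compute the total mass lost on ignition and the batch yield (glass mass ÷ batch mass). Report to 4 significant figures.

LOI loss = 4.221 lb; glass = 71.71 lb; yield = 94.44%

All internal work carries full float precision all the way through. Working values are displayed rounded to four significant figures in the working; exactly one rounding lands on each reported value — all derived quantities, which include totals, the yield, net glass mass, ignition loss, five oxide percentages, are carried at full precision, as they appear in either problem or answer, using the weight values on 71.71 lb of glass.
Ignition loss by material:
  Mg3Si4O10(OH)2: 16.48 × 0.05060 = 0.8339 lb
  quartz sand: 20.72 × 0.001900 = 0.03937 lb
  spodumene concentrate: 20.95 × 0.01510 = 0.3163 lb
  ATH: 8.033 × 0.3489 = 2.803 lb
  red lead: 9.747 × 0.02350 = 0.2291 lb
Total LOI = 4.221 lb
Glass = batch − LOI = 75.93 − 4.221 = 71.71 lb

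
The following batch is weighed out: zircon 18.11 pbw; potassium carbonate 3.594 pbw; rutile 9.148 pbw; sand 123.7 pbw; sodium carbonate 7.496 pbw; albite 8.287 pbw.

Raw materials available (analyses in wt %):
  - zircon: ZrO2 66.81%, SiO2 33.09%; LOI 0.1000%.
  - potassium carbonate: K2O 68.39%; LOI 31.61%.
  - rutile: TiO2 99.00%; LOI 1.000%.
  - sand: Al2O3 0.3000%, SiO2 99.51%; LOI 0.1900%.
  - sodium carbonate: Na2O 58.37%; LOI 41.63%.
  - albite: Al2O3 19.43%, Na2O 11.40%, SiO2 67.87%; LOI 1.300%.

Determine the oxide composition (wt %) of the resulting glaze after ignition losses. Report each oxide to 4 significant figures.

Glass mass = 165.6 pbw (batch 170.3 − LOI 4.709).
Composition: K2O 1.484%, TiO2 5.468%, ZrO2 7.305%, Al2O3 1.196%, Na2O 3.212%, SiO2 81.33%

The intermediate values appear, with 4-significant-digit rounding, on the page; the working math maintains full precision from first step to last; each reported value sees exactly one rounding — all derived quantities (six oxide percentages, ignition loss, net glass mass, the totals, yield) are recomputed at exact precision using the weight values for 165.6 pbw of glass, as quoted within question or answer.
Per-oxide mass from batch:
  K2O: 3.594·0.6839 = 2.458 pbw
  TiO2: 9.148·0.9900 = 9.057 pbw
  ZrO2: 18.11·0.6681 = 12.10 pbw
  Al2O3: 123.7·0.003000 + 8.287·0.1943 = 1.981 pbw
  Na2O: 7.496·0.5837 + 8.287·0.1140 = 5.320 pbw
  SiO2: 18.11·0.3309 + 123.7·0.9951 + 8.287·0.6787 = 134.7 pbw
LOI: 18.11·0.001000 + 3.594·0.3161 + 9.148·0.01000 + 123.7·0.001900 + 7.496·0.4163 + 8.287·0.01300 = 4.709 pbw
Resulting glass, batch − LOI: 170.3 − 4.709 = 165.6 pbw (= Σ oxide masses)
each oxide over glass, ×100, is wt %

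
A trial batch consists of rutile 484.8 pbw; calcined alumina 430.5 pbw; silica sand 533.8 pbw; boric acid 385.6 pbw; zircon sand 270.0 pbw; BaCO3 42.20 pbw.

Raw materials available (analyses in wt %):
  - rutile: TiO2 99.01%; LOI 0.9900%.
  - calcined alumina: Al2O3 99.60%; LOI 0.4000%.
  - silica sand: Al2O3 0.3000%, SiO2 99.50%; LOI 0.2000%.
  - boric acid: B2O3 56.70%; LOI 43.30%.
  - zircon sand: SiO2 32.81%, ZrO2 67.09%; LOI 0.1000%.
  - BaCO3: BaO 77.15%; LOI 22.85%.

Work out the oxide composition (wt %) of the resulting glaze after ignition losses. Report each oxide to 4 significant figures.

Glass mass = 1962 pbw (batch 2147 − LOI 184.5).
Composition: Al2O3 21.93%, BaO 1.659%, B2O3 11.14%, SiO2 31.58%, ZrO2 9.231%, TiO2 24.46%

Intermediates are printed rounded to 4 significant digits when written out; all arithmetic runs at exact precision from start to finish. Each reported result is rounded just once; derived quantities (six oxide percentages, the totals, glass mass, LOI, yield) are re-derived from the batch weights on 1962 pbw of glass at full float precision as given in the problem or the answer.
Oxide masses out of the charge:
  Al2O3: 430.5·0.9960 + 533.8·0.003000 = 430.4 pbw
  BaO: 42.20·0.7715 = 32.56 pbw
  B2O3: 385.6·0.5670 = 218.6 pbw
  SiO2: 533.8·0.9950 + 270.0·0.3281 = 619.7 pbw
  ZrO2: 270.0·0.6709 = 181.1 pbw
  TiO2: 484.8·0.9901 = 480.0 pbw
LOI: 484.8·0.009900 + 430.5·0.004000 + 533.8·0.002000 + 385.6·0.4330 + 270.0·0.001000 + 42.20·0.2285 = 184.5 pbw
batch − LOI leaves glass = 2147 − 184.5 = 1962 pbw (matching Σ of the oxides)
each wt % is 100 × oxide ÷ glass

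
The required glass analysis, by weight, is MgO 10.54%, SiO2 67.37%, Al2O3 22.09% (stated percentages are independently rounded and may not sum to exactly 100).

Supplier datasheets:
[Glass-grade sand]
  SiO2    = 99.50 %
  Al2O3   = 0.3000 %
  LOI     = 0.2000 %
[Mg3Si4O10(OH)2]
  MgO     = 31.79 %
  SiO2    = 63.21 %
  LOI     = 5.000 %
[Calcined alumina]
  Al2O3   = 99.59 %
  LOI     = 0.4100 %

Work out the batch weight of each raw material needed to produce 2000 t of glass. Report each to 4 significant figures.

Mid-chain values are displayed rounded to 4 significant digits. All internal work keeps full precision from start to finish — every reported result is rounded once only — derived quantities (glass mass, the yield, three oxide percentages, the totals, LOI) are recomputed from the weighed amounts per 2000 t of glass in full float precision precisely as stated by either problem or answer.
Oxide-by-oxide targets in 2000 t glass:
  MgO: 10.54% × 2000 = 210.8 t
  SiO2: 67.37% × 2000 = 1347 t
  Al2O3: 22.09% × 2000 = 441.8 t
Mass-balance tally per oxide using the reported weights, under the basis named above (sums match the target masses exact up to rounding of places):
  MgO: 663.1·0.3179 = 210.8 t (target 210.8 t)
  SiO2: 932.9·0.9950 + 663.1·0.6321 = 1347 t (target 1347 t)
  Al2O3: 932.9·0.003000 + 440.8·0.9959 = 441.8 t (target 441.8 t)
Mass balance on the glass: batch Σ − ignition loss = 2000 t (targets for the oxides total 2000 t; with the basis standing at 2000 t — a pure rounding effect).
Whole-batch sum: Σ batch = 2037 t; the LOI term Σ batch·LOI equals 36.83 t; as yield: glass ÷ batch → 98.19%.

Batch per 2000 t glass:
  Glass-grade sand: 932.9 t
  Mg3Si4O10(OH)2: 663.1 t
  Calcined alumina: 440.8 t
Total batch = 2037 t; LOI loss = 36.83 t; yield = 98.19%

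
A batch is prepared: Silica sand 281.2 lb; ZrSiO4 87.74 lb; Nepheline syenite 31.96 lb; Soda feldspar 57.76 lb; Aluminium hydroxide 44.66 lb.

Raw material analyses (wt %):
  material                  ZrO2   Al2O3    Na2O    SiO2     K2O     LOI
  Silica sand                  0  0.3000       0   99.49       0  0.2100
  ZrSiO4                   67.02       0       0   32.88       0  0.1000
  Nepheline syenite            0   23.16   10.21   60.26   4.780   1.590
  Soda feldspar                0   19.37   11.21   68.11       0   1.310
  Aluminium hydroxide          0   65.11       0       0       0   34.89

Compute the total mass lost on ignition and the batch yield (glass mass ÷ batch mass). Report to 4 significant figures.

Working values are displayed rounded off to 4 significant figures on the page. Every computation carries full precision through the solve. A single rounding produces each reported number — the derived quantities, including ignition loss, the totals, the five compositions, yield, net glass mass, are computed from the weighed amounts per 485.8 lb of glass at full precision, exactly as shown in question or answer.
Per-material ignition loss:
  Silica sand: 281.2 × 0.002100 = 0.5905 lb
  ZrSiO4: 87.74 × 0.001000 = 0.08774 lb
  Nepheline syenite: 31.96 × 0.01590 = 0.5082 lb
  Soda feldspar: 57.76 × 0.01310 = 0.7567 lb
  Aluminium hydroxide: 44.66 × 0.3489 = 15.58 lb
Total LOI = 17.52 lb
Glass = batch − LOI = 503.3 − 17.52 = 485.8 lb

LOI loss = 17.52 lb; glass = 485.8 lb; yield = 96.52%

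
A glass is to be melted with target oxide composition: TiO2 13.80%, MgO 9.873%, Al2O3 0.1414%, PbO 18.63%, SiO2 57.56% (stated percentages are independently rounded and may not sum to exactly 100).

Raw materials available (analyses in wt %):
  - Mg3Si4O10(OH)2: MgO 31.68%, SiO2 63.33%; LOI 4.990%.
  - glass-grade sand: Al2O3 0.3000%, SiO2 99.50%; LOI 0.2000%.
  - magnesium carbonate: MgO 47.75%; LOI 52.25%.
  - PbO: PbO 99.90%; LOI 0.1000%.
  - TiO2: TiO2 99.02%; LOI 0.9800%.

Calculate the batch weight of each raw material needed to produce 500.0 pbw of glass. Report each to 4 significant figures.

The working math runs at full precision all the way through; in-progress results are printed (rounded to 4 significant figures) in the working — every reported value is rounded a single time — the derived quantities (the yield, LOI, net glass mass, totals, the five compositions) are re-derived at exact precision starting from the weights at 500.0 pbw of glass, as written in question or answer.
The oxide mass targets at 500.0 pbw glass:
  TiO2: 13.80% × 500.0 = 69.00 pbw
  MgO: 9.873% × 500.0 = 49.36 pbw
  Al2O3: 0.1414% × 500.0 = 0.7070 pbw
  PbO: 18.63% × 500.0 = 93.15 pbw
  SiO2: 57.56% × 500.0 = 287.8 pbw
Mass-balance tally per oxide given the weights on record, per the basis as stated (sum by sum, the targets are met inside rounding margins):
  TiO2: 69.68·0.9902 = 69.00 pbw (target 69.00 pbw)
  MgO: 84.18·0.3168 + 47.53·0.4775 = 49.36 pbw (target 49.36 pbw)
  Al2O3: 235.7·0.003000 = 0.7071 pbw (target 0.7070 pbw)
  PbO: 93.24·0.9990 = 93.15 pbw (target 93.15 pbw)
  SiO2: 84.18·0.6333 + 235.7·0.9950 = 287.8 pbw (target 287.8 pbw)
Glass-mass closure: batch total minus LOI = 500.0 pbw (targets for the oxides total 500.0 pbw; with the basis standing at 500.0 pbw — any gap is answer rounding).
Batch grand total — Σ batch = 530.3 pbw; ignition loss, Σ(batch × LOI) = 30.28 pbw; glass ÷ batch gives a yield of 94.29%.

Batch per 500.0 pbw glass:
  Mg3Si4O10(OH)2: 84.18 pbw
  glass-grade sand: 235.7 pbw
  magnesium carbonate: 47.53 pbw
  PbO: 93.24 pbw
  TiO2: 69.68 pbw
Total batch = 530.3 pbw; LOI loss = 30.28 pbw; yield = 94.29%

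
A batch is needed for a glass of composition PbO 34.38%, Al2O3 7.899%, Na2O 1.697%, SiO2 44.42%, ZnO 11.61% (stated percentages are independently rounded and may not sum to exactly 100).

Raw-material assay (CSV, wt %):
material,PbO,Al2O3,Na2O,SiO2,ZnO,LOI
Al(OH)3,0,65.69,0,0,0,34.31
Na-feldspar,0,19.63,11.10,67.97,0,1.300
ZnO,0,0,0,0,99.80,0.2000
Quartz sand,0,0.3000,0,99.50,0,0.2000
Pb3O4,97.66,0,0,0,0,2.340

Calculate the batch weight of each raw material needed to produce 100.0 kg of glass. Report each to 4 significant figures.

The working math keeps exact precision from start to finish — working values are shown rounded to four significant figures alongside each step. Exactly one rounding goes into every reported figure. Derived quantities are computed at full precision (five oxide percentages, the yield, totals, LOI, net glass mass) using the weight values at 100.0 kg of glass exactly as shown in the problem or answer text.
Oxide-by-oxide targets in 100.0 kg glass:
  PbO: 34.38% × 100.0 = 34.38 kg
  Al2O3: 7.899% × 100.0 = 7.899 kg
  Na2O: 1.697% × 100.0 = 1.697 kg
  SiO2: 44.42% × 100.0 = 44.42 kg
  ZnO: 11.61% × 100.0 = 11.61 kg
Verifying the oxide balance using the reported weights, against the basis in use (target by target, the sums agree modulo rounding of the values):
  PbO: 35.20·0.9766 = 34.38 kg (target 34.38 kg)
  Al2O3: 7.300·0.6569 + 15.29·0.1963 + 34.20·0.003000 = 7.899 kg (target 7.899 kg)
  Na2O: 15.29·0.1110 = 1.697 kg (target 1.697 kg)
  SiO2: 15.29·0.6797 + 34.20·0.9950 = 44.42 kg (target 44.42 kg)
  ZnO: 11.63·0.9980 = 11.61 kg (target 11.61 kg)
Consistency of the glass mass: batch total minus LOI = 100.0 kg (the Σ of target masses is 100.0 kg; versus the stated basis of 100.0 kg — deltas are rounding alone).
Batch grand total — Σ batch = 103.6 kg; the LOI term Σ batch·LOI equals 3.619 kg; the yield ratio, glass ÷ batch: 96.51%.

Batch per 100.0 kg glass:
  Al(OH)3: 7.300 kg
  Na-feldspar: 15.29 kg
  ZnO: 11.63 kg
  Quartz sand: 34.20 kg
  Pb3O4: 35.20 kg
Total batch = 103.6 kg; LOI loss = 3.619 kg; yield = 96.51%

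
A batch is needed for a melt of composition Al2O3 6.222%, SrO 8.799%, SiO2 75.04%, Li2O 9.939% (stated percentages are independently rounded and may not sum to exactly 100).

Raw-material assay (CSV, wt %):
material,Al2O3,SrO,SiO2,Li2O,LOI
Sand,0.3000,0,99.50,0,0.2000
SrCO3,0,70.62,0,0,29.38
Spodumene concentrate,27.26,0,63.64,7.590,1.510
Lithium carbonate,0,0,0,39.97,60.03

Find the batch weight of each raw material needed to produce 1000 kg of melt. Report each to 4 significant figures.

Batch per 1000 kg melt:
  Sand: 612.5 kg
  SrCO3: 124.6 kg
  Spodumene concentrate: 221.5 kg
  Lithium carbonate: 206.6 kg
Total batch = 1165 kg; LOI loss = 165.2 kg; yield = 85.82%

Intermediates appear (rounded to 4 significant figures) across the worked steps — every computation carries full float precision through every step — every reported value takes just one rounding. All derived quantities, which include the yield, net glass mass, ignition loss, the four compositions, the totals, are recomputed at full precision, exactly as shown in problem or answer, starting from the weights at 1000 kg of glass.
Oxide mass targets, per 1000 kg melt:
  Al2O3: 6.222% × 1000 = 62.22 kg
  SrO: 8.799% × 1000 = 87.99 kg
  SiO2: 75.04% × 1000 = 750.4 kg
  Li2O: 9.939% × 1000 = 99.39 kg
Balance tally, oxide-wise, on the weights just shown, at the basis given (oxide sums agree with the targets once rounding is allowed for):
  Al2O3: 612.5·0.003000 + 221.5·0.2726 = 62.22 kg (target 62.22 kg)
  SrO: 124.6·0.7062 = 87.99 kg (target 87.99 kg)
  SiO2: 612.5·0.9950 + 221.5·0.6364 = 750.4 kg (target 750.4 kg)
  Li2O: 221.5·0.07590 + 206.6·0.3997 = 99.39 kg (target 99.39 kg)
Glass mass check: total batch − LOI = 1000 kg (per-oxide target masses sum to 1000 kg; against the stated basis, 1000 kg — differing by rounding only).
Batch total: Σ batch = 1165 kg; LOI removed, Σ of batch·LOI: 165.2 kg; yield, glass over the total, = 85.82%.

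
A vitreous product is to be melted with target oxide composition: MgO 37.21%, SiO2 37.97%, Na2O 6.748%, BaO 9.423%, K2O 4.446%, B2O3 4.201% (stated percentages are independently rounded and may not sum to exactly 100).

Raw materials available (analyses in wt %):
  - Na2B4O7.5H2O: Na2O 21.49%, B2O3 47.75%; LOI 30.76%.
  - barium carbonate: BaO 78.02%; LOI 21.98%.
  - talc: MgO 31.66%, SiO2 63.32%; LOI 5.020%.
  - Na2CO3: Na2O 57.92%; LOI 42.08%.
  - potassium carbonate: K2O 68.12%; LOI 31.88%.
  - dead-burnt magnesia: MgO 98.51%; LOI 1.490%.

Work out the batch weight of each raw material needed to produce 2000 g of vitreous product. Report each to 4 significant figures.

Batch per 2000 g vitreous product:
  Na2B4O7.5H2O: 176.0 g
  barium carbonate: 241.6 g
  talc: 1199 g
  Na2CO3: 167.7 g
  potassium carbonate: 130.5 g
  dead-burnt magnesia: 370.0 g
Total batch = 2285 g; LOI loss = 285.1 g; yield = 87.52%

Values along the way are displayed rounded to four significant figures between the steps; the working math maintains full precision throughout. A single rounding finalizes every reported result. The derived quantities are carried in full precision (totals, the yield, net glass mass, the six compositions, ignition loss) starting from the weights at 2000 g of glass, exactly as printed in problem or answer.
Oxide mass targets, per 2000 g vitreous product:
  MgO: 37.21% × 2000 = 744.2 g
  SiO2: 37.97% × 2000 = 759.4 g
  Na2O: 6.748% × 2000 = 135.0 g
  BaO: 9.423% × 2000 = 188.5 g
  K2O: 4.446% × 2000 = 88.92 g
  B2O3: 4.201% × 2000 = 84.02 g
A balance pass over the oxides, applying the batch weights above, under the basis named above (sums match the target masses within answer rounding):
  MgO: 1199·0.3166 + 370.0·0.9851 = 744.1 g (target 744.2 g)
  SiO2: 1199·0.6332 = 759.2 g (target 759.4 g)
  Na2O: 176.0·0.2149 + 167.7·0.5792 = 135.0 g (target 135.0 g)
  BaO: 241.6·0.7802 = 188.5 g (target 188.5 g)
  K2O: 130.5·0.6812 = 88.90 g (target 88.92 g)
  B2O3: 176.0·0.4775 = 84.04 g (target 84.02 g)
Glass-mass bookkeeping: Σ batch − LOI loss = 2000 g (per-oxide target masses sum to 2000 g; with the basis standing at 2000 g — differing by rounding only).
Total batch = Σ batch = 2285 g; LOI loss = Σ batch·LOI = 285.1 g; as yield: glass ÷ batch → 87.52%.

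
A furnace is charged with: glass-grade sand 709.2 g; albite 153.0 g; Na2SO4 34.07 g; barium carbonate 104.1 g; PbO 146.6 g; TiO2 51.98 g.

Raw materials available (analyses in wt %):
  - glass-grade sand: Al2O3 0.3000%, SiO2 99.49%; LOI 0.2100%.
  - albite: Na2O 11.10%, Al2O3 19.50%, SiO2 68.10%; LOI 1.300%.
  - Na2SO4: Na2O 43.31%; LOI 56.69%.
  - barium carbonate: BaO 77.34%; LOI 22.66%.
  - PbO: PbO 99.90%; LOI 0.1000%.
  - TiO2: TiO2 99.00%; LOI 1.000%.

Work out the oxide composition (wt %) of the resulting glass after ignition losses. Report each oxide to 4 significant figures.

Glass mass = 1152 g (batch 1199 − LOI 47.05).
Composition: Na2O 2.755%, Al2O3 2.775%, PbO 12.71%, BaO 6.989%, TiO2 4.467%, SiO2 70.30%

All internal work keeps full precision through every step. In-progress results appear (rounded to four significant figures) between the steps; every reported number is rounded once only — all derived quantities are re-derived in full float precision (the six compositions, totals, net glass mass, yield, LOI) from the weighed amounts per 1152 g of glass as they appear in problem or answer.
What the batch supplies per oxide:
  Na2O: 153.0·0.1110 + 34.07·0.4331 = 31.74 g
  Al2O3: 709.2·0.003000 + 153.0·0.1950 = 31.96 g
  PbO: 146.6·0.9990 = 146.5 g
  BaO: 104.1·0.7734 = 80.51 g
  TiO2: 51.98·0.9900 = 51.46 g
  SiO2: 709.2·0.9949 + 153.0·0.6810 = 809.8 g
LOI: 709.2·0.002100 + 153.0·0.01300 + 34.07·0.5669 + 104.1·0.2266 + 146.6·0.001000 + 51.98·0.01000 = 47.05 g
batch − LOI leaves glass = 1199 − 47.05 = 1152 g (matching Σ of the oxides)
percent by weight: oxide/glass ×100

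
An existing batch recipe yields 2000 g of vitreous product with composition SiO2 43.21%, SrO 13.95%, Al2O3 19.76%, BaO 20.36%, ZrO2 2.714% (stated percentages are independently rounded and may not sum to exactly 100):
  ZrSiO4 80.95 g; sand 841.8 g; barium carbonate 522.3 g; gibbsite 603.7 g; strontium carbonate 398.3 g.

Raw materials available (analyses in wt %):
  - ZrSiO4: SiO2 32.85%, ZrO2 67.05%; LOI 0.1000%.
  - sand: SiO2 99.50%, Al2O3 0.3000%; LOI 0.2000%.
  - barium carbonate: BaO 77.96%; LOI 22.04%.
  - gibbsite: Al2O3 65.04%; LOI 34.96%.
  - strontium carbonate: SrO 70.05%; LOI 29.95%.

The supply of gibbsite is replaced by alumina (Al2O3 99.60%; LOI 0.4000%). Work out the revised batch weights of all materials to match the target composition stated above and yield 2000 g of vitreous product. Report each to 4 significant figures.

Revised batch per 2000 g vitreous product:
  ZrSiO4: 80.95 g
  sand: 841.8 g
  barium carbonate: 522.3 g
  alumina: 394.3 g
  strontium carbonate: 398.3 g
Total batch = 2238 g; LOI loss = 237.7 g

All arithmetic carries exact precision end to end; working values appear rounded off to 4 significant digits within the worked lines — exactly one rounding lands on each reported result. The derived quantities are carried at full precision (net glass mass, the totals, the yield, ignition loss, five oxide percentages) from the weighed amounts at 2000 g of glass precisely as stated by the problem or answer text.
The oxide mass targets at 2000 g vitreous product:
  SiO2: 43.21% × 2000 = 864.2 g
  SrO: 13.95% × 2000 = 279.0 g
  Al2O3: 19.76% × 2000 = 395.2 g
  BaO: 20.36% × 2000 = 407.2 g
  ZrO2: 2.714% × 2000 = 54.28 g
Balance tally, oxide-wise, from the weights as reported, at the basis given (oxide sums agree with the targets once rounding is allowed for):
  SiO2: 80.95·0.3285 + 841.8·0.9950 = 864.2 g (target 864.2 g)
  SrO: 398.3·0.7005 = 279.0 g (target 279.0 g)
  Al2O3: 841.8·0.003000 + 394.3·0.9960 = 395.2 g (target 395.2 g)
  BaO: 522.3·0.7796 = 407.2 g (target 407.2 g)
  ZrO2: 80.95·0.6705 = 54.28 g (target 54.28 g)
Glass-mass sanity pass: total charge less LOI = 2000 g (per-oxide target masses sum to 2000 g; basis as stated: 2000 g — differing by rounding only).
Batch grand total — Σ batch = 2238 g; LOI removed, Σ of batch·LOI: 237.7 g; yield: glass divided by total = 89.38%.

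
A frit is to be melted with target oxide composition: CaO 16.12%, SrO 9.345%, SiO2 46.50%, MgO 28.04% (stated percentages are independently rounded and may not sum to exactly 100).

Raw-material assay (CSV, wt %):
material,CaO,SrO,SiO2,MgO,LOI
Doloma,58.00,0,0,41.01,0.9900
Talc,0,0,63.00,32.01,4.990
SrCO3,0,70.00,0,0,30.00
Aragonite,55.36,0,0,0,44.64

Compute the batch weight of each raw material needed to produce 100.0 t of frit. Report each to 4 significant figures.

Working values are printed (rounded to 4 significant digits) across the worked steps — the whole derivation runs at exact precision end to end; exactly one rounding goes into every reported number — the derived quantities (the totals, ignition loss, net glass mass, the four compositions, the yield) are rebuilt from the weighed amounts on 100.0 t of glass in exact precision as set out in question or answer.
Oxide mass targets, per 100.0 t frit:
  CaO: 16.12% × 100.0 = 16.12 t
  SrO: 9.345% × 100.0 = 9.345 t
  SiO2: 46.50% × 100.0 = 46.50 t
  MgO: 28.04% × 100.0 = 28.04 t
A balance pass over the oxides, applying the batch weights above, versus the basis set out (summed amounts equal target values net of answer rounding effects):
  CaO: 10.76·0.5800 + 17.84·0.5536 = 16.12 t (target 16.12 t)
  SrO: 13.35·0.7000 = 9.345 t (target 9.345 t)
  SiO2: 73.81·0.6300 = 46.50 t (target 46.50 t)
  MgO: 10.76·0.4101 + 73.81·0.3201 = 28.04 t (target 28.04 t)
Glass-mass bookkeeping: net batch after ignition = 100.0 t (per-oxide target masses sum to 100.0 t; the stated basis being 100.0 t — differing by rounding only).
Summing the batch: Σ batch = 115.8 t; LOI loss = Σ batch·LOI = 15.76 t; yield: glass divided by total = 86.39%.

Batch per 100.0 t frit:
  Doloma: 10.76 t
  Talc: 73.81 t
  SrCO3: 13.35 t
  Aragonite: 17.84 t
Total batch = 115.8 t; LOI loss = 15.76 t; yield = 86.39%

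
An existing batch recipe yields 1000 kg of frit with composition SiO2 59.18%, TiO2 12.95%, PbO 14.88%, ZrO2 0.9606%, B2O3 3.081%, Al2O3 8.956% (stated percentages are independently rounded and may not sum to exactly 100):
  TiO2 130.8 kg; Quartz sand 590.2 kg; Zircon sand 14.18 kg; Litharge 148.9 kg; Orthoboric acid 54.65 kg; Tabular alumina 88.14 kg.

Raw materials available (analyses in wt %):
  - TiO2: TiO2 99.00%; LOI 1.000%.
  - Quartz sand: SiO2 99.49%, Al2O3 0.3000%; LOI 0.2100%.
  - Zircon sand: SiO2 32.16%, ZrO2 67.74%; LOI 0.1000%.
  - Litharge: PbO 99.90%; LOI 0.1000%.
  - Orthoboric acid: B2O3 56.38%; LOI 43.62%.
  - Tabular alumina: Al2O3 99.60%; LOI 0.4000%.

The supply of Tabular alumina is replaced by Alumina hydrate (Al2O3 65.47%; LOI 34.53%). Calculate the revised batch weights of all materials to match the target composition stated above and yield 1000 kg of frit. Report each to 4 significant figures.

Revised batch per 1000 kg frit:
  TiO2: 130.8 kg
  Quartz sand: 590.2 kg
  Zircon sand: 14.18 kg
  Litharge: 148.9 kg
  Orthoboric acid: 54.65 kg
  Alumina hydrate: 134.1 kg
Total batch = 1073 kg; LOI loss = 72.85 kg

Every computation keeps full precision at every stage; the intermediate values are displayed rounded to four significant figures in the working. Every reported result is rounded once only; all derived quantities are carried at full precision (the six compositions, glass mass, totals, ignition loss, yield) using the weight values per 1000 kg of glass as quoted within problem or answer.
Target masses of each oxide per 1000 kg frit:
  SiO2: 59.18% × 1000 = 591.8 kg
  TiO2: 12.95% × 1000 = 129.5 kg
  PbO: 14.88% × 1000 = 148.8 kg
  ZrO2: 0.9606% × 1000 = 9.606 kg
  B2O3: 3.081% × 1000 = 30.81 kg
  Al2O3: 8.956% × 1000 = 89.56 kg
Oxide-by-oxide audit per the reported batch figures, at the basis given (each sum matches its target mass modulo rounding of the values):
  SiO2: 590.2·0.9949 + 14.18·0.3216 = 591.8 kg (target 591.8 kg)
  TiO2: 130.8·0.9900 = 129.5 kg (target 129.5 kg)
  PbO: 148.9·0.9990 = 148.8 kg (target 148.8 kg)
  ZrO2: 14.18·0.6774 = 9.606 kg (target 9.606 kg)
  B2O3: 54.65·0.5638 = 30.81 kg (target 30.81 kg)
  Al2O3: 590.2·0.003000 + 134.1·0.6547 = 89.57 kg (target 89.56 kg)
Glass mass check: whole batch net of LOI = 1000 kg (per-oxide target masses sum to 1000 kg; basis as stated: 1000 kg — deltas are rounding alone).
Batch grand total — Σ batch = 1073 kg; loss to ignition Σ batch·LOI = 72.85 kg; as yield: glass ÷ batch → 93.21%.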